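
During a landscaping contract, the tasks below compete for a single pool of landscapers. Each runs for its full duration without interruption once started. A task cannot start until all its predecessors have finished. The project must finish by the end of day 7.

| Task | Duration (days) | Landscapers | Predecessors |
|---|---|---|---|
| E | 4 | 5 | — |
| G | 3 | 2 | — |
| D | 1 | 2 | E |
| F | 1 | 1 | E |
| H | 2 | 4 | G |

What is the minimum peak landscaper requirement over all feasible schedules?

Early-start (E@1, G@1, D@5, F@5, H@4) gives peak 9: d1:7  d2:7  d3:7  d4:9  d5:7  d6:0  d7:0.
Shift H→5.
Schedule E@1, G@1, D@5, F@5, H@5: d1:7  d2:7  d3:7  d4:5  d5:7  d6:4  d7:0 — peak 7.

7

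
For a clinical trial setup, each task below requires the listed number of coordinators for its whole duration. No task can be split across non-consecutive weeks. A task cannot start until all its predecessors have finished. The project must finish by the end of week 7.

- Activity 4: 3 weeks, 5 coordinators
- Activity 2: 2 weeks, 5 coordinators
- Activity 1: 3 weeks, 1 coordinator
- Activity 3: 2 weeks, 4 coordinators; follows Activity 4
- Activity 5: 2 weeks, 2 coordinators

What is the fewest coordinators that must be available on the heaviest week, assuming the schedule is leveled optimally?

6

Early-start (Activity 4@1, Activity 2@1, Activity 1@1, Activity 3@4, Activity 5@1) gives peak 13: w1:13  w2:13  w3:6  w4:4  w5:4  w6:0  w7:0.
Shift Activity 2→4, Activity 3→6, Activity 5→6.
Schedule Activity 4@1, Activity 2@4, Activity 1@1, Activity 3@6, Activity 5@6: w1:6  w2:6  w3:6  w4:5  w5:5  w6:6  w7:6 — peak 6.
Total coordinator-weeks = 40 over 7 weeks ⇒ peak ≥ ⌈40/7⌉ = 6, so 6 is optimal.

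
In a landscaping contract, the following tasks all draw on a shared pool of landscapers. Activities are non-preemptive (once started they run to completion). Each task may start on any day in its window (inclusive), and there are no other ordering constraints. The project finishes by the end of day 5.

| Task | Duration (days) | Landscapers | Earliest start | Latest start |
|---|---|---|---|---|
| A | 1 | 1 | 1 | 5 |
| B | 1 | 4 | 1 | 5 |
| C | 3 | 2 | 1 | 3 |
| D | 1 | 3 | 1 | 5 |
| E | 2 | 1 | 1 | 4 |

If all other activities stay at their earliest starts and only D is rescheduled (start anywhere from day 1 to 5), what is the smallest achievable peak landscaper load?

8

D@1: d1:11  d2:3  d3:2  d4:0  d5:0 → peak 11
D@2: d1:8  d2:6  d3:2  d4:0  d5:0 → peak 8
D@3: d1:8  d2:3  d3:5  d4:0  d5:0 → peak 8
D@4: d1:8  d2:3  d3:2  d4:3  d5:0 → peak 8
D@5: d1:8  d2:3  d3:2  d4:0  d5:3 → peak 8
Best is D@2, peak 8.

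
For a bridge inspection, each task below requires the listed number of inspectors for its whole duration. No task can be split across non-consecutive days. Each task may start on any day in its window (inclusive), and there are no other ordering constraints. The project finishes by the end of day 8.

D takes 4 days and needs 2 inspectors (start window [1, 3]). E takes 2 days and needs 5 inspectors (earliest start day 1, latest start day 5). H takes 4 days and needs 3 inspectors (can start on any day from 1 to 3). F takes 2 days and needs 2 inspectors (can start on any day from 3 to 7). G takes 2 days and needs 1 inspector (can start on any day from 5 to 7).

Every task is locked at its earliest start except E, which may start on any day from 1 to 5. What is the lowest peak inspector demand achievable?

7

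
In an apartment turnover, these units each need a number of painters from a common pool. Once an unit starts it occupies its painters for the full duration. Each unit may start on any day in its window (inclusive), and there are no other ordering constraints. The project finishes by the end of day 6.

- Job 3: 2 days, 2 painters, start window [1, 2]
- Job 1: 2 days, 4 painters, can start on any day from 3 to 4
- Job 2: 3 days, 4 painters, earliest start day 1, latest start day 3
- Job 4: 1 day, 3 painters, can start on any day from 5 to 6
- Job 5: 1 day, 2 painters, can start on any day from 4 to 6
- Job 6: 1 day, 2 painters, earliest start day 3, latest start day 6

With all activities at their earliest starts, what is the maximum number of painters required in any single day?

10

Early-start schedule: Job 3@1, Job 1@3, Job 2@1, Job 4@5, Job 5@4, Job 6@3.
Load per day: day 1: 6, day 2: 6, day 3: 10, day 4: 6, day 5: 3, day 6: 0.
Peak is 10.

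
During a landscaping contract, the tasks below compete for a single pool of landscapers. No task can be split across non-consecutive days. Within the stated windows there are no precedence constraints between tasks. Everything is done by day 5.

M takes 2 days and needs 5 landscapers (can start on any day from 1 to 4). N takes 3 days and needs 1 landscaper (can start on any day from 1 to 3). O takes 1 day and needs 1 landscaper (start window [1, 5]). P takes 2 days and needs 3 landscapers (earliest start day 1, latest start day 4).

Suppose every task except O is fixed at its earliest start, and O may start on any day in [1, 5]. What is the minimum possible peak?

9

O@1: d1:10  d2:9  d3:1  d4:0  d5:0 → peak 10
O@2: d1:9  d2:10  d3:1  d4:0  d5:0 → peak 10
O@3: d1:9  d2:9  d3:2  d4:0  d5:0 → peak 9
O@4: d1:9  d2:9  d3:1  d4:1  d5:0 → peak 9
O@5: d1:9  d2:9  d3:1  d4:0  d5:1 → peak 9
Best is O@3, peak 9.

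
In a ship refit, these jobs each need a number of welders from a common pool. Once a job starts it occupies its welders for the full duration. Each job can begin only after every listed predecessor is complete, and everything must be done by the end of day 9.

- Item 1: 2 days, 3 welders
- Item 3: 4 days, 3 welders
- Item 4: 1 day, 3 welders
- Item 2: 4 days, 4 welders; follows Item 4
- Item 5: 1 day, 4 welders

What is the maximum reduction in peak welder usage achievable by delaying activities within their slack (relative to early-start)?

7

Early-start peak: d1:13  d2:10  d3:7  d4:7  d5:4  d6:0  d7:0  d8:0  d9:0 ⇒ 13.
Leveled (Item 1@1, Item 3@1, Item 4@3, Item 2@5, Item 5@9): d1:6  d2:6  d3:6  d4:3  d5:4  d6:4  d7:4  d8:4  d9:4 ⇒ 6.
Reduction 13 − 6 = 7.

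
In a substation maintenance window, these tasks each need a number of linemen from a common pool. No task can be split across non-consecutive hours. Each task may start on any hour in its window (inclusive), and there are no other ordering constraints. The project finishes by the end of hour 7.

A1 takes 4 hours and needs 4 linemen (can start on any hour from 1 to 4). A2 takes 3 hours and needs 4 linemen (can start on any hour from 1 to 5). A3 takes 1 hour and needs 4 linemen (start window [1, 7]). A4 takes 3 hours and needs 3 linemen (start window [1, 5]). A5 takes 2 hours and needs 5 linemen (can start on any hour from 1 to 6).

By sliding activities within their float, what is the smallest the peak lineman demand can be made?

Early-start (A1@1, A2@1, A3@1, A4@1, A5@1) gives peak 20: h1:20  h2:16  h3:11  h4:4  h5:0  h6:0  h7:0.
Shift A3→4, A4→5, A5→5.
Schedule A1@1, A2@1, A3@4, A4@5, A5@5: h1:8  h2:8  h3:8  h4:8  h5:8  h6:8  h7:3 — peak 8.
Total lineman-hours = 51 over 7 hours ⇒ peak ≥ ⌈51/7⌉ = 8, so 8 is optimal.

8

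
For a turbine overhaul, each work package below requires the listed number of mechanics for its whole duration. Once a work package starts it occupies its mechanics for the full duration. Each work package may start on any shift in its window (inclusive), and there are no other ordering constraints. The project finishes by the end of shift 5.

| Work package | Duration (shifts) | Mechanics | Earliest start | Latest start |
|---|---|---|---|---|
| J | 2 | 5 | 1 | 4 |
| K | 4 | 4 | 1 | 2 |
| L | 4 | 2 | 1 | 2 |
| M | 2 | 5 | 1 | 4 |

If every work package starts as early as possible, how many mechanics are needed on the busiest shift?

Early-start schedule: J@1, K@1, L@1, M@1.
Load per shift: shift 1: 16, shift 2: 16, shift 3: 6, shift 4: 6, shift 5: 0.
Peak is 16.

16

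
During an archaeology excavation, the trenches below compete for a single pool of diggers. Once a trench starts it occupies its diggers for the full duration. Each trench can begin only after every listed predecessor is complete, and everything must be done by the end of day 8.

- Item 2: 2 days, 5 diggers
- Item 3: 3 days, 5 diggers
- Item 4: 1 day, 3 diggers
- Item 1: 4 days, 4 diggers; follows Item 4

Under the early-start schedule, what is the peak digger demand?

Early-start schedule: Item 2@1, Item 3@1, Item 4@1, Item 1@2.
Load per day: day 1: 13, day 2: 14, day 3: 9, day 4: 4, day 5: 4, day 6: 0, day 7: 0, day 8: 0.
Peak is 14.

14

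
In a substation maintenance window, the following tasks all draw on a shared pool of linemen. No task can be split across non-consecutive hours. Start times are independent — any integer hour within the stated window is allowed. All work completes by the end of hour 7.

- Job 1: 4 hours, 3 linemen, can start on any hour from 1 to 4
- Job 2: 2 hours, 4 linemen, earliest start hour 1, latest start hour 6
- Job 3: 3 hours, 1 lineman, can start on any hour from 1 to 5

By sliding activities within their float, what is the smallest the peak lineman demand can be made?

4

Early-start (Job 1@1, Job 2@1, Job 3@1) gives peak 8: h1:8  h2:8  h3:4  h4:3  h5:0  h6:0  h7:0.
Shift Job 2→5.
Schedule Job 1@1, Job 2@5, Job 3@1: h1:4  h2:4  h3:4  h4:3  h5:4  h6:4  h7:0 — peak 4.
Total lineman-hours = 23 over 7 hours ⇒ peak ≥ ⌈23/7⌉ = 4, so 4 is optimal.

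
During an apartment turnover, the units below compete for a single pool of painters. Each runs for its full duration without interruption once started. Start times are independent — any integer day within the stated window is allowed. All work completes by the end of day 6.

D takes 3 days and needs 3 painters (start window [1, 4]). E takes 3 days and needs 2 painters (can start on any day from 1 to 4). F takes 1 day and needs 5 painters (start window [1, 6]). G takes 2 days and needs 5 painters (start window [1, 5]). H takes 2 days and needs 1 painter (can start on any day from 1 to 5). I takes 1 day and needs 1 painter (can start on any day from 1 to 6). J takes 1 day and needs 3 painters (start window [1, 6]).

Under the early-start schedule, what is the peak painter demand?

20

Early-start schedule: D@1, E@1, F@1, G@1, H@1, I@1, J@1.
Load per day: day 1: 20, day 2: 11, day 3: 5, day 4: 0, day 5: 0, day 6: 0.
Peak is 20.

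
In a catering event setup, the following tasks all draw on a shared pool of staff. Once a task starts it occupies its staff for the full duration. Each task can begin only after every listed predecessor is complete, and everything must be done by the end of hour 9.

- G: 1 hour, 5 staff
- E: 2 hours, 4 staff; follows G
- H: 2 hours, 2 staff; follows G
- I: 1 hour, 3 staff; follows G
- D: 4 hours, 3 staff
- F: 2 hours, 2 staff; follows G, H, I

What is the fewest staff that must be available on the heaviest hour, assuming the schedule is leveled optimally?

5

Early-start (G@1, E@2, H@2, I@2, D@1, F@4) gives peak 12: h1:8  h2:12  h3:9  h4:5  h5:2  h6:0  h7:0  h8:0  h9:0.
Shift H→4, I→4, D→5, F→6.
Schedule G@1, E@2, H@4, I@4, D@5, F@6: h1:5  h2:4  h3:4  h4:5  h5:5  h6:5  h7:5  h8:3  h9:0 — peak 5.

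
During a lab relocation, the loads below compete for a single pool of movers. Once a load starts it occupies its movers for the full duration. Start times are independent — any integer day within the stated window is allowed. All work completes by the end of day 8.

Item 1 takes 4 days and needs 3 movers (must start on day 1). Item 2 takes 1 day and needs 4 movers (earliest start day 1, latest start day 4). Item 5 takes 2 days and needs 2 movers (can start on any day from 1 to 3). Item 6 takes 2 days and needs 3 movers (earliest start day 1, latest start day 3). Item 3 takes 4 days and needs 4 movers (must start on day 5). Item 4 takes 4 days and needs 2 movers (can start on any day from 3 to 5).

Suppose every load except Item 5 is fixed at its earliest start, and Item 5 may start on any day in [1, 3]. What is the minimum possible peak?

10

Item 5@1: d1:12  d2:8  d3:5  d4:5  d5:6  d6:6  d7:4  d8:4 → peak 12
Item 5@2: d1:10  d2:8  d3:7  d4:5  d5:6  d6:6  d7:4  d8:4 → peak 10
Item 5@3: d1:10  d2:6  d3:7  d4:7  d5:6  d6:6  d7:4  d8:4 → peak 10
Best is Item 5@2, peak 10.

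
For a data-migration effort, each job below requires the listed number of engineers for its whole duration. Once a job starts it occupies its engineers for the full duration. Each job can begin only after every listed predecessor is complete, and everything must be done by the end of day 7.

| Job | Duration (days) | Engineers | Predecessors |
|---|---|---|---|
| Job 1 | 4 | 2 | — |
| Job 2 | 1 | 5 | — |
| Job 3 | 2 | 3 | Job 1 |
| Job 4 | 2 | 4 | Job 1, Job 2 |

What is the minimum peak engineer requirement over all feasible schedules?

Schedule Job 1@1, Job 2@1, Job 3@5, Job 4@5: d1:7  d2:2  d3:2  d4:2  d5:7  d6:7  d7:0 — peak 7.
No arrangement of the 23 feasible schedules does better.

7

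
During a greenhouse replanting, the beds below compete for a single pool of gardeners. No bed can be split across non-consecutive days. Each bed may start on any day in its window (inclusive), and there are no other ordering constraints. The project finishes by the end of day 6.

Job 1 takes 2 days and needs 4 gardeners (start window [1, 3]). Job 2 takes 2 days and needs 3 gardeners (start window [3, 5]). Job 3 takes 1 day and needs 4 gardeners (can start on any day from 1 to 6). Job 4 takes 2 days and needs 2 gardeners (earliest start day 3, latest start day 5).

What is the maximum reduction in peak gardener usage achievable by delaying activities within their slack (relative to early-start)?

3

Early-start peak: d1:8  d2:4  d3:5  d4:5  d5:0  d6:0 ⇒ 8.
Leveled (Job 1@1, Job 2@3, Job 3@5, Job 4@3): d1:4  d2:4  d3:5  d4:5  d5:4  d6:0 ⇒ 5.
Reduction 8 − 5 = 3.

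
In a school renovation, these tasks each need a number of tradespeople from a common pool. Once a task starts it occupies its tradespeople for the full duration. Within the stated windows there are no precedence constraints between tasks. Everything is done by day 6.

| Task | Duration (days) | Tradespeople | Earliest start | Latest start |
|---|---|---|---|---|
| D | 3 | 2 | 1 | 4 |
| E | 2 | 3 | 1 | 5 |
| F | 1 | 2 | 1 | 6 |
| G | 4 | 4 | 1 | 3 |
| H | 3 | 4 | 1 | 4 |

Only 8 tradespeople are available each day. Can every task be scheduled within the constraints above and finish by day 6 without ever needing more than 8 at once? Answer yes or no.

yes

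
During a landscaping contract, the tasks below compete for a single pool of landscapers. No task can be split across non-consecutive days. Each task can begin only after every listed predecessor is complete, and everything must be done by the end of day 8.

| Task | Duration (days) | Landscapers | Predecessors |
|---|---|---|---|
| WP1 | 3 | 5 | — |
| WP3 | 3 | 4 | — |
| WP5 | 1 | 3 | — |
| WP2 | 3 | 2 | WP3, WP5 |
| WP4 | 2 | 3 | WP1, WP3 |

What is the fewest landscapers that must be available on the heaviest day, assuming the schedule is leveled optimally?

7

Early-start (WP1@1, WP3@1, WP5@1, WP2@4, WP4@4) gives peak 12: d1:12  d2:9  d3:9  d4:5  d5:5  d6:2  d7:0  d8:0.
Shift WP1→4, WP4→7.
Schedule WP1@4, WP3@1, WP5@1, WP2@4, WP4@7: d1:7  d2:4  d3:4  d4:7  d5:7  d6:7  d7:3  d8:3 — peak 7.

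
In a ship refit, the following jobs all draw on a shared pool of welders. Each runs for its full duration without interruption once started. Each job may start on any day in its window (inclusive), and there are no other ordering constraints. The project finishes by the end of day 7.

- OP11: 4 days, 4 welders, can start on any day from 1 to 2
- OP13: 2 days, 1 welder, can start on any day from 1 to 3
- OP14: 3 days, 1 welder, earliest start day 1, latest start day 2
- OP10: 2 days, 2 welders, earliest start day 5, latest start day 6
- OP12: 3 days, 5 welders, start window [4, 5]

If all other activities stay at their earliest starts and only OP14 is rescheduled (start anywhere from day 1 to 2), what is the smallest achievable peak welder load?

OP14@1: d1:6  d2:6  d3:5  d4:9  d5:7  d6:7  d7:0 → peak 9
OP14@2: d1:5  d2:6  d3:5  d4:10  d5:7  d6:7  d7:0 → peak 10
Best is OP14@1, peak 9.

9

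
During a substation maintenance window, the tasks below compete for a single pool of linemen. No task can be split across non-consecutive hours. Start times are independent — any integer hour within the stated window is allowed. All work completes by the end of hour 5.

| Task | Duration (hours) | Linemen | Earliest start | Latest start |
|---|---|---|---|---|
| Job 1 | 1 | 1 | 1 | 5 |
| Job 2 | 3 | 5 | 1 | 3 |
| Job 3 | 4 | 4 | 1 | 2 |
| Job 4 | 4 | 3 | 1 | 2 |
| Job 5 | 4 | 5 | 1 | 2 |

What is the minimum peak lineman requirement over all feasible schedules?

17

Early-start (Job 1@1, Job 2@1, Job 3@1, Job 4@1, Job 5@1) gives peak 18: h1:18  h2:17  h3:17  h4:12  h5:0.
Shift Job 5→2.
Schedule Job 1@1, Job 2@1, Job 3@1, Job 4@1, Job 5@2: h1:13  h2:17  h3:17  h4:12  h5:5 — peak 17.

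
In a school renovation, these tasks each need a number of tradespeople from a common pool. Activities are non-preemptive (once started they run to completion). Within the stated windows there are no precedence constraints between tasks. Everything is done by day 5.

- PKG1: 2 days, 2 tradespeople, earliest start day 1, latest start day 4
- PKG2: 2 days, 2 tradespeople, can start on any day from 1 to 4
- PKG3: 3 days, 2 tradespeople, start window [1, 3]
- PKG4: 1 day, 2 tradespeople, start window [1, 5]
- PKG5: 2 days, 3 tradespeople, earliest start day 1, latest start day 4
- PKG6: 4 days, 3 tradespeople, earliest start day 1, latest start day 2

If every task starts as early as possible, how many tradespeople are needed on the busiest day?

Early-start schedule: PKG1@1, PKG2@1, PKG3@1, PKG4@1, PKG5@1, PKG6@1.
Load per day: day 1: 14, day 2: 12, day 3: 5, day 4: 3, day 5: 0.
Peak is 14.

14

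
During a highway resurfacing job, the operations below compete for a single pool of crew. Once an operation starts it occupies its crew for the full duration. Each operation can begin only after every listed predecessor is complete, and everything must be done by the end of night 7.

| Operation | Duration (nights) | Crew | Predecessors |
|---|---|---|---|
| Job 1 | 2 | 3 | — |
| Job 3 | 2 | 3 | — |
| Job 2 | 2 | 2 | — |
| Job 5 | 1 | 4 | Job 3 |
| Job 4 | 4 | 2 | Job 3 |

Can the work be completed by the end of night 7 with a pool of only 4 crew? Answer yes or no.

The minimum achievable peak is 5; 4 < 5, so no feasible schedule stays within the cap.

no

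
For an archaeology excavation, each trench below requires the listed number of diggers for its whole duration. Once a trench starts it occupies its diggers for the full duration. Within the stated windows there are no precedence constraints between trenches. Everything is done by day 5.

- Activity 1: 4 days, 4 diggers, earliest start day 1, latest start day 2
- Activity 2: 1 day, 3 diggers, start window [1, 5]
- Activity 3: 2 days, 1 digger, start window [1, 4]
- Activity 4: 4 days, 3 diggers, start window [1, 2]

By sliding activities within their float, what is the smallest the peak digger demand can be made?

8

Early-start (Activity 1@1, Activity 2@1, Activity 3@1, Activity 4@1) gives peak 11: d1:11  d2:8  d3:7  d4:7  d5:0.
Shift Activity 4→2.
Schedule Activity 1@1, Activity 2@1, Activity 3@1, Activity 4@2: d1:8  d2:8  d3:7  d4:7  d5:3 — peak 8.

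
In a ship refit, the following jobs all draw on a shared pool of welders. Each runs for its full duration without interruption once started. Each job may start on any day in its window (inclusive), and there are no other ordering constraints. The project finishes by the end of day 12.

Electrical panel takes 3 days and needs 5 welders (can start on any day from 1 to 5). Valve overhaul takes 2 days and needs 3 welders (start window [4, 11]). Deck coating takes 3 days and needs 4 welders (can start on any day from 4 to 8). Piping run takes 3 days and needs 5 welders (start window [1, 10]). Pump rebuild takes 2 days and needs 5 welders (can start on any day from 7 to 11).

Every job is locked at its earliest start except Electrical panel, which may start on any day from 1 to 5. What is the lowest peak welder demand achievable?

Electrical panel@1: d1:10  d2:10  d3:10  d4:7  d5:7  d6:4  d7:5  d8:5  d9:0  d10:0  d11:0  d12:0 → peak 10
Electrical panel@2: d1:5  d2:10  d3:10  d4:12  d5:7  d6:4  d7:5  d8:5  d9:0  d10:0  d11:0  d12:0 → peak 12
Electrical panel@3: d1:5  d2:5  d3:10  d4:12  d5:12  d6:4  d7:5  d8:5  d9:0  d10:0  d11:0  d12:0 → peak 12
Electrical panel@4: d1:5  d2:5  d3:5  d4:12  d5:12  d6:9  d7:5  d8:5  d9:0  d10:0  d11:0  d12:0 → peak 12
Electrical panel@5: d1:5  d2:5  d3:5  d4:7  d5:12  d6:9  d7:10  d8:5  d9:0  d10:0  d11:0  d12:0 → peak 12
Best is Electrical panel@1, peak 10.

10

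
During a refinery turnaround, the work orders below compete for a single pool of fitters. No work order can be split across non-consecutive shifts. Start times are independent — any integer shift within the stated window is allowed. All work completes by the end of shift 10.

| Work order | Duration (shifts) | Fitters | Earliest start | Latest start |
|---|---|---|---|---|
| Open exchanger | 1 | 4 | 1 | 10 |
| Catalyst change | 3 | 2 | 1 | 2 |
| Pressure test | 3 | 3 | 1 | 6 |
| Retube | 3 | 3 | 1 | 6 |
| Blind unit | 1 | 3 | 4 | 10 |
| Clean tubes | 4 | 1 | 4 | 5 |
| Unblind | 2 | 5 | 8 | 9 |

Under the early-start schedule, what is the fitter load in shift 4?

4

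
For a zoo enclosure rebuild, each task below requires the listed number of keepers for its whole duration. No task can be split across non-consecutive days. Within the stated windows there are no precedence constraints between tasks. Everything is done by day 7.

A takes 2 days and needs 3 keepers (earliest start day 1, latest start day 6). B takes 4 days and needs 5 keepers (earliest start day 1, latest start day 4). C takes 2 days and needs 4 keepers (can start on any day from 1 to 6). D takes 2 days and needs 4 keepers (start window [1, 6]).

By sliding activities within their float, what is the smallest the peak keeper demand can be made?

8

Early-start (A@1, B@1, C@1, D@1) gives peak 16: d1:16  d2:16  d3:5  d4:5  d5:0  d6:0  d7:0.
Shift C→5, D→5.
Schedule A@1, B@1, C@5, D@5: d1:8  d2:8  d3:5  d4:5  d5:8  d6:8  d7:0 — peak 8.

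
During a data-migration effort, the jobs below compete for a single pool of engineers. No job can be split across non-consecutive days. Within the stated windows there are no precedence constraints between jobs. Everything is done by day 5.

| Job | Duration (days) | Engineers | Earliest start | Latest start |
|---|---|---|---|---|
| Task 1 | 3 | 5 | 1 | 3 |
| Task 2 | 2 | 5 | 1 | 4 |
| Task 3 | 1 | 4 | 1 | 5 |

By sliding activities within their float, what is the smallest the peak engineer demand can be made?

Early-start (Task 1@1, Task 2@1, Task 3@1) gives peak 14: d1:14  d2:10  d3:5  d4:0  d5:0.
Shift Task 2→4.
Schedule Task 1@1, Task 2@4, Task 3@1: d1:9  d2:5  d3:5  d4:5  d5:5 — peak 9.

9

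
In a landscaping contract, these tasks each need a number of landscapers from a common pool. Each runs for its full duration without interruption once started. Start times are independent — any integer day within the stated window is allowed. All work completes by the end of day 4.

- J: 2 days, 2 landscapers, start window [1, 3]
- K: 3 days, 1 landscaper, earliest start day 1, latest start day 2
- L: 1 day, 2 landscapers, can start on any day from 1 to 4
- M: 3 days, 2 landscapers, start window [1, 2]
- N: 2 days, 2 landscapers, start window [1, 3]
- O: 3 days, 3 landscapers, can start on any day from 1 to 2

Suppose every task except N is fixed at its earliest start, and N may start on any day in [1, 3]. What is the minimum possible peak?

10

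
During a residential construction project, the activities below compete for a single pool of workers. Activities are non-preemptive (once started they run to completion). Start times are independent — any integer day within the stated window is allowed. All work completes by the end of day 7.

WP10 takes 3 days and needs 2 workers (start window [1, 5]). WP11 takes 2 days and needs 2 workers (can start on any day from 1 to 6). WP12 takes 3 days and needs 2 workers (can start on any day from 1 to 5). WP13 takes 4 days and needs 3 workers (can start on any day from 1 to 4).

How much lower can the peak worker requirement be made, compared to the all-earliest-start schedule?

4

Early-start peak: d1:9  d2:9  d3:7  d4:3  d5:0  d6:0  d7:0 ⇒ 9.
Leveled (WP10@1, WP11@1, WP12@3, WP13@4): d1:4  d2:4  d3:4  d4:5  d5:5  d6:3  d7:3 ⇒ 5.
Reduction 9 − 5 = 4.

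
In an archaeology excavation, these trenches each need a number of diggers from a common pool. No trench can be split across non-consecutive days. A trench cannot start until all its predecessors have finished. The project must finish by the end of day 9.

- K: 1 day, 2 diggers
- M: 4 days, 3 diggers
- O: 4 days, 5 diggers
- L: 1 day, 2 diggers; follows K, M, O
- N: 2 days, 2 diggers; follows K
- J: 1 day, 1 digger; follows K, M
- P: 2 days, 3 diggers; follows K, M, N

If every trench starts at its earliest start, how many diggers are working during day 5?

6

At early start, day 5 has: L, J, P.
Demand: 2 + 1 + 3 = 6.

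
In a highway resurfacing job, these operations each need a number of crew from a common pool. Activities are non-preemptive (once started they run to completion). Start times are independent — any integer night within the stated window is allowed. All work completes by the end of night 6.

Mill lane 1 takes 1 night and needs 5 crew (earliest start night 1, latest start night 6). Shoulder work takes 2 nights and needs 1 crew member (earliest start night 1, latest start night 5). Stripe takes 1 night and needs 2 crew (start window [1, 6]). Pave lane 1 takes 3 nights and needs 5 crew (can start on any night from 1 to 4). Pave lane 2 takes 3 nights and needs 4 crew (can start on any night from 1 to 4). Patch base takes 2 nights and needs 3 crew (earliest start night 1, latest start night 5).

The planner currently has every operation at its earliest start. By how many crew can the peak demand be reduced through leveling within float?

11

Early-start peak: n1:20  n2:13  n3:9  n4:0  n5:0  n6:0 ⇒ 20.
Leveled (Mill lane 1@1, Shoulder work@1, Stripe@1, Pave lane 1@2, Pave lane 2@3, Patch base@5): n1:8  n2:6  n3:9  n4:9  n5:7  n6:3 ⇒ 9.
Reduction 20 − 9 = 11.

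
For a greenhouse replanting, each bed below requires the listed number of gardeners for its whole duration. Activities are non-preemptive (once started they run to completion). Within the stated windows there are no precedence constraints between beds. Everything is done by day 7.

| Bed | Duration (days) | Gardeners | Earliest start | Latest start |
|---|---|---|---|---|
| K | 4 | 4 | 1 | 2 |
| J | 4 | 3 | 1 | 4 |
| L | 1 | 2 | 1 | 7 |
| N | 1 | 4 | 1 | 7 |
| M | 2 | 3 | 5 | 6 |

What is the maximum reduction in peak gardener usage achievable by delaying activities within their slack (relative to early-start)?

Early-start peak: d1:13  d2:7  d3:7  d4:7  d5:3  d6:3  d7:0 ⇒ 13.
Leveled (K@1, J@1, L@5, N@5, M@6): d1:7  d2:7  d3:7  d4:7  d5:6  d6:3  d7:3 ⇒ 7.
Reduction 13 − 7 = 6.

6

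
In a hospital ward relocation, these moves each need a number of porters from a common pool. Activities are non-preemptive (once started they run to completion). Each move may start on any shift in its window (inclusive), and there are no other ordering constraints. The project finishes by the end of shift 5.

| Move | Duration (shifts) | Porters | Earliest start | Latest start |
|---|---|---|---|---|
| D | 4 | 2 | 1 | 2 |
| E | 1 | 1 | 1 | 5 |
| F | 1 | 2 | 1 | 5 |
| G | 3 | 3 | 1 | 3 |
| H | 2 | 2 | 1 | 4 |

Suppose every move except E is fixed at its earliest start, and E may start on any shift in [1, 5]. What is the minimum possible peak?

E@1: s1:10  s2:7  s3:5  s4:2  s5:0 → peak 10
E@2: s1:9  s2:8  s3:5  s4:2  s5:0 → peak 9
E@3: s1:9  s2:7  s3:6  s4:2  s5:0 → peak 9
E@4: s1:9  s2:7  s3:5  s4:3  s5:0 → peak 9
E@5: s1:9  s2:7  s3:5  s4:2  s5:1 → peak 9
Best is E@2, peak 9.

9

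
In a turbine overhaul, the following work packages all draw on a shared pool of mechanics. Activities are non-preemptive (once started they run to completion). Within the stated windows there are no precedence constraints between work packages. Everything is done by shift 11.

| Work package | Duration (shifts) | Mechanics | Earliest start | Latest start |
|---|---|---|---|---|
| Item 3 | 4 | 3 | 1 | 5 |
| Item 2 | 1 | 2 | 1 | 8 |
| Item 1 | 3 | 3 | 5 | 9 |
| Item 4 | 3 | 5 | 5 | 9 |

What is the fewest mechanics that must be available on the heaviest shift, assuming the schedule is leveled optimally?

5

Early-start (Item 3@1, Item 2@1, Item 1@5, Item 4@5) gives peak 8: s1:5  s2:3  s3:3  s4:3  s5:8  s6:8  s7:8  s8:0  s9:0  s10:0  s11:0.
Shift Item 4→8.
Schedule Item 3@1, Item 2@1, Item 1@5, Item 4@8: s1:5  s2:3  s3:3  s4:3  s5:3  s6:3  s7:3  s8:5  s9:5  s10:5  s11:0 — peak 5.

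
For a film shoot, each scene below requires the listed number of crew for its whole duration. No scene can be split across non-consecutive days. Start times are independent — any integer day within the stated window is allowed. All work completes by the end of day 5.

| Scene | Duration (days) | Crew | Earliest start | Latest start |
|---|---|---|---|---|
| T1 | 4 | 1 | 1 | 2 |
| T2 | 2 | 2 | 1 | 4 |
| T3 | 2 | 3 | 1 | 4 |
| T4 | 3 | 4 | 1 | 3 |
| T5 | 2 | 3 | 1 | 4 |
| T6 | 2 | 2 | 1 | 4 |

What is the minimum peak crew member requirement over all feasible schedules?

Early-start (T1@1, T2@1, T3@1, T4@1, T5@1, T6@1) gives peak 15: d1:15  d2:15  d3:5  d4:1  d5:0.
Shift T4→3, T5→3.
Schedule T1@1, T2@1, T3@1, T4@3, T5@3, T6@1: d1:8  d2:8  d3:8  d4:8  d5:4 — peak 8.
Total crew member-days = 36 over 5 days ⇒ peak ≥ ⌈36/5⌉ = 8, so 8 is optimal.

8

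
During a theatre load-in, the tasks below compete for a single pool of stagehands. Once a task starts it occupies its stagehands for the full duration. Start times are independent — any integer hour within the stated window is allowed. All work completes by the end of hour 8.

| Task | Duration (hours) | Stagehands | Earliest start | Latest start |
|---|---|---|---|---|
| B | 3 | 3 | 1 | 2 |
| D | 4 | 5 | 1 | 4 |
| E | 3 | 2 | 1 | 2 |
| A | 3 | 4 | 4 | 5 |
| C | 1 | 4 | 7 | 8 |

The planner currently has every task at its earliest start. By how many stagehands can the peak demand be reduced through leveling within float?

1

Early-start peak: h1:10  h2:10  h3:10  h4:9  h5:4  h6:4  h7:4  h8:0 ⇒ 10.
Leveled (B@1, D@4, E@1, A@4, C@7): h1:5  h2:5  h3:5  h4:9  h5:9  h6:9  h7:9  h8:0 ⇒ 9.
Reduction 10 − 9 = 1.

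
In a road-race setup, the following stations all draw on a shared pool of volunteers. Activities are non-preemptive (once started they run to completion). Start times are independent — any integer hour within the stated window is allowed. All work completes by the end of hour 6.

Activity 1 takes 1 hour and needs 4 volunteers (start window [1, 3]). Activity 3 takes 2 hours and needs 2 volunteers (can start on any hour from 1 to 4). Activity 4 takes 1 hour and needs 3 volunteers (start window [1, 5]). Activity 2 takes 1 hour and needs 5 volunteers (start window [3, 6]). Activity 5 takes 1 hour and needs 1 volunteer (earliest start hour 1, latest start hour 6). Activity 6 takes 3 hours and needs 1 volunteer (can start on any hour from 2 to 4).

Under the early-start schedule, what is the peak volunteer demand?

10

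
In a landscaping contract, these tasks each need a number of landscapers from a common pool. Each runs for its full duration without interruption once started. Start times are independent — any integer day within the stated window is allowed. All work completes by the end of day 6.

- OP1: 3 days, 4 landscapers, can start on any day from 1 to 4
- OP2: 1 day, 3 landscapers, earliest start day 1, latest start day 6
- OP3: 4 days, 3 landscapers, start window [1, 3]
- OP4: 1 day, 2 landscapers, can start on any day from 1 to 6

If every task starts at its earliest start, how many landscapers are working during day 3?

At early start, day 3 has: OP1, OP3.
Demand: 4 + 3 = 7.

7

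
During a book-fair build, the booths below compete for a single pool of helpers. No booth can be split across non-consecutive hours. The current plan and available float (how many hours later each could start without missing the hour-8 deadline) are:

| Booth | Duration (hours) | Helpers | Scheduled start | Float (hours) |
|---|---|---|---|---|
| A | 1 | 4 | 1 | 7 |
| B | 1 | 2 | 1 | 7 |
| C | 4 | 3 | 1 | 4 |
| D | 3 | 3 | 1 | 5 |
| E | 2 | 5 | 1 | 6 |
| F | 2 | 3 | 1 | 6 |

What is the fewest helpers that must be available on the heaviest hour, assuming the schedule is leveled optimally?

Early-start (A@1, B@1, C@1, D@1, E@1, F@1) gives peak 20: h1:20  h2:14  h3:6  h4:3  h5:0  h6:0  h7:0  h8:0.
Shift C→2, D→2, E→7, F→5.
Schedule A@1, B@1, C@2, D@2, E@7, F@5: h1:6  h2:6  h3:6  h4:6  h5:6  h6:3  h7:5  h8:5 — peak 6.
Total helper-hours = 43 over 8 hours ⇒ peak ≥ ⌈43/8⌉ = 6, so 6 is optimal.

6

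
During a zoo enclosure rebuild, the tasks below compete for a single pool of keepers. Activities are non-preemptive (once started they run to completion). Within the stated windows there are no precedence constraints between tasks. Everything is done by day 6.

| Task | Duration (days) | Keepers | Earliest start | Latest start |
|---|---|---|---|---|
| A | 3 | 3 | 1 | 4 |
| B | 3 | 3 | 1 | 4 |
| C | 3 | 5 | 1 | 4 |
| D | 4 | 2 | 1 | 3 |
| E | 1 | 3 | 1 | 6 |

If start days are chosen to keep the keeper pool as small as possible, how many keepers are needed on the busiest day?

Early-start (A@1, B@1, C@1, D@1, E@1) gives peak 16: d1:16  d2:13  d3:13  d4:2  d5:0  d6:0.
Shift C→4, E→5.
Schedule A@1, B@1, C@4, D@1, E@5: d1:8  d2:8  d3:8  d4:7  d5:8  d6:5 — peak 8.
Total keeper-days = 44 over 6 days ⇒ peak ≥ ⌈44/6⌉ = 8, so 8 is optimal.

8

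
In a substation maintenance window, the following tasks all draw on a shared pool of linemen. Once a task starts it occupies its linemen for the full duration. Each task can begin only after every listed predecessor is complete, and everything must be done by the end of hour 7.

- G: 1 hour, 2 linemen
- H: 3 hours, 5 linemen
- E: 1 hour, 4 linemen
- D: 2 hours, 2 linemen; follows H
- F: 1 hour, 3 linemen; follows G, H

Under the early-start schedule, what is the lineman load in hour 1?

11

At early start, hour 1 has: G, H, E.
Demand: 2 + 5 + 4 = 11.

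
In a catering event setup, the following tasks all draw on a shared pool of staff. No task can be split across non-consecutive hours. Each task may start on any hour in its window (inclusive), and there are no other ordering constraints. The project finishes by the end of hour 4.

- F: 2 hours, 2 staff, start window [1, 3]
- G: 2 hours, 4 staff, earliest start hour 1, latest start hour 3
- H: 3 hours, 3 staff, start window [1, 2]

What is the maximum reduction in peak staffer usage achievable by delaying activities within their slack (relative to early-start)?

2

Early-start peak: h1:9  h2:9  h3:3  h4:0 ⇒ 9.
Leveled (F@1, G@3, H@1): h1:5  h2:5  h3:7  h4:4 ⇒ 7.
Reduction 9 − 7 = 2.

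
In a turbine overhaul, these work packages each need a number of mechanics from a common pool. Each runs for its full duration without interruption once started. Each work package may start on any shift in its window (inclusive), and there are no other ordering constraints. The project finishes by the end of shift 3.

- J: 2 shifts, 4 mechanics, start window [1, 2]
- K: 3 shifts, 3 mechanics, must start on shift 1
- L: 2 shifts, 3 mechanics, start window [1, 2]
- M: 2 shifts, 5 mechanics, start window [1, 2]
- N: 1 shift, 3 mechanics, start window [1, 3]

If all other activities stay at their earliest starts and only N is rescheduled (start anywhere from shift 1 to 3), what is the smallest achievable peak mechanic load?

15

N@1: s1:18  s2:15  s3:3 → peak 18
N@2: s1:15  s2:18  s3:3 → peak 18
N@3: s1:15  s2:15  s3:6 → peak 15
Best is N@3, peak 15.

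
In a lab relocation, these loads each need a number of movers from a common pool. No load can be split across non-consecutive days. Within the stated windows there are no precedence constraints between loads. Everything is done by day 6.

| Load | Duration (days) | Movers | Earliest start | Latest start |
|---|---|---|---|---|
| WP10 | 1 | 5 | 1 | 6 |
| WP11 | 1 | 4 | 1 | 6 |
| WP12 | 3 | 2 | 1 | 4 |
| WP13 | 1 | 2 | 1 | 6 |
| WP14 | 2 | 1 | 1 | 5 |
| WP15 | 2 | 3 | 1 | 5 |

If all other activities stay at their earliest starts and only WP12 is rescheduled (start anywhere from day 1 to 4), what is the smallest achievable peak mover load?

15

WP12@1: d1:17  d2:6  d3:2  d4:0  d5:0  d6:0 → peak 17
WP12@2: d1:15  d2:6  d3:2  d4:2  d5:0  d6:0 → peak 15
WP12@3: d1:15  d2:4  d3:2  d4:2  d5:2  d6:0 → peak 15
WP12@4: d1:15  d2:4  d3:0  d4:2  d5:2  d6:2 → peak 15
Best is WP12@2, peak 15.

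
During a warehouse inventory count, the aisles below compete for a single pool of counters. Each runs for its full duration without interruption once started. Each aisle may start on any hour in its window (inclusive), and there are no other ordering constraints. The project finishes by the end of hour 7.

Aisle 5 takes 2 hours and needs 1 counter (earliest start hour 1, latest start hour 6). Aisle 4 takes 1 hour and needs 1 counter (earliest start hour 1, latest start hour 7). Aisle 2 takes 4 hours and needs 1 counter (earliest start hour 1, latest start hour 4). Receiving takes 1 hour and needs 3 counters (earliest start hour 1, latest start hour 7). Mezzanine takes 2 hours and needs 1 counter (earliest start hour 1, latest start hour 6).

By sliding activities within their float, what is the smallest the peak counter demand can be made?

3

Early-start (Aisle 5@1, Aisle 4@1, Aisle 2@1, Receiving@1, Mezzanine@1) gives peak 7: h1:7  h2:3  h3:1  h4:1  h5:0  h6:0  h7:0.
Shift Receiving→5, Mezzanine→2.
Schedule Aisle 5@1, Aisle 4@1, Aisle 2@1, Receiving@5, Mezzanine@2: h1:3  h2:3  h3:2  h4:1  h5:3  h6:0  h7:0 — peak 3.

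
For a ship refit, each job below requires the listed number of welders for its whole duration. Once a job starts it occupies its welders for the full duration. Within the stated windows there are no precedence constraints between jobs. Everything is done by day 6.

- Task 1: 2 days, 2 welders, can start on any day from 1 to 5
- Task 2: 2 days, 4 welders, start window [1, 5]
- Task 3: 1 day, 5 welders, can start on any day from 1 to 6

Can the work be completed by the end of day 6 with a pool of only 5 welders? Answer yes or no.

Schedule Task 1@1, Task 2@3, Task 3@5: d1:2  d2:2  d3:4  d4:4  d5:5  d6:0 — peak 5 ≤ 5.

yes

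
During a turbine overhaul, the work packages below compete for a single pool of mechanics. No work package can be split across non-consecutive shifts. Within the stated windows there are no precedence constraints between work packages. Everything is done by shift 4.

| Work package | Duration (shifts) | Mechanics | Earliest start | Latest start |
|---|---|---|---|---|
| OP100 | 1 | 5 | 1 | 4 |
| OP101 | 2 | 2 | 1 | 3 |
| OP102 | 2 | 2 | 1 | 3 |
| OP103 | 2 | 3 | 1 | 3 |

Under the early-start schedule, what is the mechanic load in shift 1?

At early start, shift 1 has: OP100, OP101, OP102, OP103.
Demand: 5 + 2 + 2 + 3 = 12.

12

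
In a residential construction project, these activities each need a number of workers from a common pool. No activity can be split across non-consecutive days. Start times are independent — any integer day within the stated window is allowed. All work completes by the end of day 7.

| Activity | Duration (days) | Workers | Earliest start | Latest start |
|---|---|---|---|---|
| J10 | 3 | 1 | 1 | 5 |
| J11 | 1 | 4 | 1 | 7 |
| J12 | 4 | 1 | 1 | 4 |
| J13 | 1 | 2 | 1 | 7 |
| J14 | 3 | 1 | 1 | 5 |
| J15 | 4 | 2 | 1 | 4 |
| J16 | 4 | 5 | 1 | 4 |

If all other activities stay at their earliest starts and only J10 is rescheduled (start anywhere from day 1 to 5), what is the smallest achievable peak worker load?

15

J10@1: d1:16  d2:10  d3:10  d4:8  d5:0  d6:0  d7:0 → peak 16
J10@2: d1:15  d2:10  d3:10  d4:9  d5:0  d6:0  d7:0 → peak 15
J10@3: d1:15  d2:9  d3:10  d4:9  d5:1  d6:0  d7:0 → peak 15
J10@4: d1:15  d2:9  d3:9  d4:9  d5:1  d6:1  d7:0 → peak 15
J10@5: d1:15  d2:9  d3:9  d4:8  d5:1  d6:1  d7:1 → peak 15
Best is J10@2, peak 15.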